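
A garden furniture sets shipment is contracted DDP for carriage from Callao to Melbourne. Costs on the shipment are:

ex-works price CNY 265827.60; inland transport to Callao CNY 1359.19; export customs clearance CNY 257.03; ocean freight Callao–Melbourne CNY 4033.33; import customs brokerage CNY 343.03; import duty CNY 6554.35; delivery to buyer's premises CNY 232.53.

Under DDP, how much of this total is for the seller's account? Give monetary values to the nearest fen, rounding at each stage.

DDP: the seller bears all costs including import duty.
Seller's account: goods 265827.60 + inland to port 1359.19 + export clearance 257.03 + freight 4033.33 + brokerage 343.03 + duty 6554.35 + delivery 232.53 = 278607.06
Buyer's account: 0.00

Seller's account: CNY 278607.06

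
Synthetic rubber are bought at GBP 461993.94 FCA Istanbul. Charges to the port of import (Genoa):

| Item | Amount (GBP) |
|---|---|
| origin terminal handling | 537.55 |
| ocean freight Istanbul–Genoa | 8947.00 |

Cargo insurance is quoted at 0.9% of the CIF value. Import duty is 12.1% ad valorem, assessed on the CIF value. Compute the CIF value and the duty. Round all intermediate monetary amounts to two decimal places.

CIF value: GBP 475760.33; import duty: GBP 57567.00

Let C be the CIF value. C = FCA price + pre-shipment costs + freight + 0.9% × C
C − 0.9% × C = 461993.94 + 537.55 + 8947.00
0.991 × C = 471478.49
C = 471478.49 / 0.991 = 475760.33
Insurance premium = 0.9% × 475760.33 = 4281.84
Import duty = 475760.33 × 12.1% = 57567.00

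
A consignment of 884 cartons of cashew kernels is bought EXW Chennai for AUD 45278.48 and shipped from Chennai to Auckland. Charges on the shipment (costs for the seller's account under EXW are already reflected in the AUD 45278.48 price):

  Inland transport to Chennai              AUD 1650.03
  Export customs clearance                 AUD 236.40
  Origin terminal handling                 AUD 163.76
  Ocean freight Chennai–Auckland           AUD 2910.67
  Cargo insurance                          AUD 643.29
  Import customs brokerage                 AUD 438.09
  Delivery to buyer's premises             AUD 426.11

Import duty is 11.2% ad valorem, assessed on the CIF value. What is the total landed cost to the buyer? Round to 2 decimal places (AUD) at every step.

Total landed cost: AUD 57445.68

EXW: the seller makes goods available at their premises; the buyer bears all onward costs.
CIF value = EXW price + inland to port + export clearance + origin terminal + freight + insurance = 45278.48 + 1650.03 + 236.40 + 163.76 + 2910.67 + 643.29 = 50882.63
Import duty = 50882.63 × 11.2% = 5698.85
Buyer bears: inland to port 1650.03 + export clearance 236.40 + origin terminal 163.76 + freight 2910.67 + insurance 643.29 + brokerage 438.09 + delivery 426.11 + duty 5698.85 = 12167.20
Landed cost = invoice 45278.48 + 12167.20 = 57445.68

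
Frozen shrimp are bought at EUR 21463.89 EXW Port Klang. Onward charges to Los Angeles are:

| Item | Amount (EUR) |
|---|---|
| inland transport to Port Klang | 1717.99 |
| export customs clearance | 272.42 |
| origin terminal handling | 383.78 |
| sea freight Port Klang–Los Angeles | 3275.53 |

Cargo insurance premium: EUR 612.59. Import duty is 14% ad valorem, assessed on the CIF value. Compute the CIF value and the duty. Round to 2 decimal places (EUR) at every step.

CIF = EXW price + pre-shipment costs + freight + insurance
CIF = 21463.89 + 1717.99 + 272.42 + 383.78 + 3275.53 + 612.59 = 27726.20
Import duty = 27726.20 × 14% = 3881.67

CIF value: EUR 27726.20; import duty: EUR 3881.67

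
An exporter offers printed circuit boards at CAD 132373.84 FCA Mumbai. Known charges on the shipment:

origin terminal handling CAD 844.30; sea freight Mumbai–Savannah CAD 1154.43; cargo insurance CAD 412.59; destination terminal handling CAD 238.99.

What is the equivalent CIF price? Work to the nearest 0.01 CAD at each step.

Not relevant to the conversion: destination terminal — on the buyer under both terms; not part of either seller's price.
From FCA to CIF, the seller additionally bears: origin terminal, freight, insurance.
CIF price = 132373.84 + 844.30 + 1154.43 + 412.59 = 134785.16

CIF price: CAD 134785.16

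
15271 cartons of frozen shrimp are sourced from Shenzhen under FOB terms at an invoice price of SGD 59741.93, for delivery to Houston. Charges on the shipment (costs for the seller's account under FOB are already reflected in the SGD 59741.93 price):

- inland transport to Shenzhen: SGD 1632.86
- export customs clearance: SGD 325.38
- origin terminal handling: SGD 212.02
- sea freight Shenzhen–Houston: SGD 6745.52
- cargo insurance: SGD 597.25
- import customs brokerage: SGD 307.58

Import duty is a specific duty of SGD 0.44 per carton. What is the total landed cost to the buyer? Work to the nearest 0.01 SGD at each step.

FOB: the seller bears costs until goods are on board at the origin port; the buyer bears freight, insurance and all costs thereafter.
Already in the invoice (seller's account under FOB): inland to port, export clearance, origin terminal — exclude.
CIF value = FOB price + freight + insurance = 59741.93 + 6745.52 + 597.25 = 67084.70
Import duty = 15271 × 0.44 = 6719.24
Buyer bears: freight 6745.52 + insurance 597.25 + brokerage 307.58 + duty 6719.24 = 14369.59
Landed cost = invoice 59741.93 + 14369.59 = 74111.52

Total landed cost: SGD 74111.52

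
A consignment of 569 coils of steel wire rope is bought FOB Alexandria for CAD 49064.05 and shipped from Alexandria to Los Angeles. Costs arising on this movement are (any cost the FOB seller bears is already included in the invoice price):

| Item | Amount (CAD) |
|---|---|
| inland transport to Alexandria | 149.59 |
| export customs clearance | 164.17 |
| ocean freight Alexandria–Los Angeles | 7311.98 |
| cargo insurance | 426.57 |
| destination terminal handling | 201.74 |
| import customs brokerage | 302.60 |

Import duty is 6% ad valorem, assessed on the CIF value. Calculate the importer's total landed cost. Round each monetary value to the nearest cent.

Total landed cost: CAD 60715.10

FOB: the seller bears costs until goods are on board at the origin port; the buyer bears freight, insurance and all costs thereafter.
Already in the invoice (seller's account under FOB): inland to port, export clearance — exclude.
CIF value = FOB price + freight + insurance = 49064.05 + 7311.98 + 426.57 = 56802.60
Import duty = 56802.60 × 6% = 3408.16
Buyer bears: freight 7311.98 + insurance 426.57 + destination terminal 201.74 + brokerage 302.60 + duty 3408.16 = 11651.05
Landed cost = invoice 49064.05 + 11651.05 = 60715.10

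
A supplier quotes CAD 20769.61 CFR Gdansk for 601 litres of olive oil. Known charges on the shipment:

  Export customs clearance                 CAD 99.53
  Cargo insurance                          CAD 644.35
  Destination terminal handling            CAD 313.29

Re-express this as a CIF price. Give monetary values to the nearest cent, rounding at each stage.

Not relevant to the conversion: export clearance — on the seller under both CFR and CIF; already in the CFR price and stays in the CIF price. destination terminal — on the buyer under both terms; not part of either seller's price.
From CFR to CIF, the seller additionally bears: insurance.
CIF price = 20769.61 + 644.35 = 21413.96

CIF price: CAD 21413.96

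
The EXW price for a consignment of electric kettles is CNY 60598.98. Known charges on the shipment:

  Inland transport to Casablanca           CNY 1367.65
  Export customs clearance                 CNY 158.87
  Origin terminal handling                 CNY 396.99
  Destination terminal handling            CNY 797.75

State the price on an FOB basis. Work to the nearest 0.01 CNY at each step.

FOB price: CNY 62522.49

Not relevant to the conversion: destination terminal — on the buyer under both terms; not part of either seller's price.
From EXW to FOB, the seller additionally bears: inland to port, export clearance, origin terminal.
FOB price = 60598.98 + 1367.65 + 158.87 + 396.99 = 62522.49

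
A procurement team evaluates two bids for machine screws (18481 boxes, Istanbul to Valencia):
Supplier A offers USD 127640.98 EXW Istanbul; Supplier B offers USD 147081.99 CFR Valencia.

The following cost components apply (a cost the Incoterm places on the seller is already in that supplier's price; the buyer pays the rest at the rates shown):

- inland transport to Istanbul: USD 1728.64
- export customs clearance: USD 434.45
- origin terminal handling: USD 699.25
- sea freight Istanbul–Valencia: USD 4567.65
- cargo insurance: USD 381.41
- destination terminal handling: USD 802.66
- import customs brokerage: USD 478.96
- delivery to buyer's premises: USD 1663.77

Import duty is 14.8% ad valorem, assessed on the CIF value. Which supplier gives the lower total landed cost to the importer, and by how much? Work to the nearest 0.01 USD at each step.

Supplier A is cheaper by USD 13788.65

Supplier A (EXW):
CIF value = EXW price + inland to port + export clearance + origin terminal + freight + insurance = 127640.98 + 1728.64 + 434.45 + 699.25 + 4567.65 + 381.41 = 135452.38
Import duty = 135452.38 × 14.8% = 20046.95
Buyer bears (A): 1728.64 + 434.45 + 699.25 + 4567.65 + 381.41 + 802.66 + 478.96 + 1663.77 = 10756.79
Landed cost (A) = invoice 127640.98 + 10756.79 + duty 20046.95 = 158444.72
Supplier B (CFR):
CIF value = CFR price + insurance = 147081.99 + 381.41 = 147463.40
Import duty = 147463.40 × 14.8% = 21824.58
Buyer bears (B): 381.41 + 802.66 + 478.96 + 1663.77 = 3326.80
Landed cost (B) = invoice 147081.99 + 3326.80 + duty 21824.58 = 172233.37
Difference = |158444.72 − 172233.37| = 13788.65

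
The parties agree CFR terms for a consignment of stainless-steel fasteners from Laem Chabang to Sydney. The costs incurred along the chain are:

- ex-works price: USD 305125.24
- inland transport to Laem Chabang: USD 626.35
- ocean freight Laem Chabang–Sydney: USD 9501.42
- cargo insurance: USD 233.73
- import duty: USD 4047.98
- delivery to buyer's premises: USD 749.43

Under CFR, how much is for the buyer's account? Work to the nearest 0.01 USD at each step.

CFR: the seller pays costs through ocean freight to the destination port, but not insurance.
Seller's account: goods 305125.24 + inland to port 626.35 + freight 9501.42 = 315253.01
Buyer's account: insurance 233.73 + duty 4047.98 + delivery 749.43 = 5031.14

Buyer's account: USD 5031.14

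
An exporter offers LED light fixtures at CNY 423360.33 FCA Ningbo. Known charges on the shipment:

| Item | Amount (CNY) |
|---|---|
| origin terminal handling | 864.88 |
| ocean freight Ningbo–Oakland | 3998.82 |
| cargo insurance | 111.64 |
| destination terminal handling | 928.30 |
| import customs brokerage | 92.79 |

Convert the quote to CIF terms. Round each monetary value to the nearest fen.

CIF price: CNY 428335.67

Not relevant to the conversion: destination terminal, brokerage — on the buyer under both terms; not part of either seller's price.
From FCA to CIF, the seller additionally bears: origin terminal, freight, insurance.
CIF price = 423360.33 + 864.88 + 3998.82 + 111.64 = 428335.67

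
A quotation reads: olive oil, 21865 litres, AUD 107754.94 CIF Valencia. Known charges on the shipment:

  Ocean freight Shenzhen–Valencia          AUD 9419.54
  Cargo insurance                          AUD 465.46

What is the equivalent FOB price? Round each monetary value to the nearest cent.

From CIF to FOB, the seller no longer bears: freight, insurance.
FOB price = 107754.94 − 9419.54 − 465.46 = 97869.94

FOB price: AUD 97869.94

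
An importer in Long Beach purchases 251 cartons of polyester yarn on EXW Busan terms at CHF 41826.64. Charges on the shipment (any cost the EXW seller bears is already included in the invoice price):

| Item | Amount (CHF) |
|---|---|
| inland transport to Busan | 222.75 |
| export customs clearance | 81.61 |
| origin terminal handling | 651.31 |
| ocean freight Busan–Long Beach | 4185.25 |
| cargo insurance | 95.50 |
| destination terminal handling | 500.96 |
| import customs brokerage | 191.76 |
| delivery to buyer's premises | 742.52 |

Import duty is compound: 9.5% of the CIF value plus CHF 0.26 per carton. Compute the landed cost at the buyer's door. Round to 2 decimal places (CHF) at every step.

EXW: the seller makes goods available at their premises; the buyer bears all onward costs.
CIF value = EXW price + inland to port + export clearance + origin terminal + freight + insurance = 41826.64 + 222.75 + 81.61 + 651.31 + 4185.25 + 95.50 = 47063.06
Ad valorem component: 47063.06 × 9.5% = 4470.99
Specific component: 251 × 0.26 = 65.26
Import duty = 4470.99 + 65.26 = 4536.25
Buyer bears: inland to port 222.75 + export clearance 81.61 + origin terminal 651.31 + freight 4185.25 + insurance 95.50 + destination terminal 500.96 + brokerage 191.76 + delivery 742.52 + duty 4536.25 = 11207.91
Landed cost = invoice 41826.64 + 11207.91 = 53034.55

Total landed cost: CHF 53034.55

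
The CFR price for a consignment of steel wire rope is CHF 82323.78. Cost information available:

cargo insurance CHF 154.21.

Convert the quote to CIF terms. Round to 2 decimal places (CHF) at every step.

From CFR to CIF, the seller additionally bears: insurance.
CIF price = 82323.78 + 154.21 = 82477.99

CIF price: CHF 82477.99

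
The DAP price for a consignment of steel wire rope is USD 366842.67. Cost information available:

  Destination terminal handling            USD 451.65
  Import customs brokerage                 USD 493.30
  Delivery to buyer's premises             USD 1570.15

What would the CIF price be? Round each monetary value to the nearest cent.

Not relevant to the conversion: brokerage — on the buyer under both terms; not part of either seller's price.
From DAP to CIF, the seller no longer bears: destination terminal, delivery.
CIF price = 366842.67 − 451.65 − 1570.15 = 364820.87

CIF price: USD 364820.87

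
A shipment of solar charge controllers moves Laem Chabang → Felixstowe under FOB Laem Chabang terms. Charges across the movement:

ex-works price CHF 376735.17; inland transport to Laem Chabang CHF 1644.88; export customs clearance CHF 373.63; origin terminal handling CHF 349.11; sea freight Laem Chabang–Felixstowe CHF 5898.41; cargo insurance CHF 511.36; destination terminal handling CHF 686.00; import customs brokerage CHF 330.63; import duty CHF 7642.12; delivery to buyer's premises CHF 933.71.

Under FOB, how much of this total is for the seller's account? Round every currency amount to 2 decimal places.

Seller's account: CHF 379102.79

FOB: the seller bears costs until goods are on board at the origin port; the buyer bears freight, insurance and all costs thereafter.
Seller's account: goods 376735.17 + inland to port 1644.88 + export clearance 373.63 + origin terminal 349.11 = 379102.79
Buyer's account: freight 5898.41 + insurance 511.36 + destination terminal 686.00 + brokerage 330.63 + duty 7642.12 + delivery 933.71 = 16002.23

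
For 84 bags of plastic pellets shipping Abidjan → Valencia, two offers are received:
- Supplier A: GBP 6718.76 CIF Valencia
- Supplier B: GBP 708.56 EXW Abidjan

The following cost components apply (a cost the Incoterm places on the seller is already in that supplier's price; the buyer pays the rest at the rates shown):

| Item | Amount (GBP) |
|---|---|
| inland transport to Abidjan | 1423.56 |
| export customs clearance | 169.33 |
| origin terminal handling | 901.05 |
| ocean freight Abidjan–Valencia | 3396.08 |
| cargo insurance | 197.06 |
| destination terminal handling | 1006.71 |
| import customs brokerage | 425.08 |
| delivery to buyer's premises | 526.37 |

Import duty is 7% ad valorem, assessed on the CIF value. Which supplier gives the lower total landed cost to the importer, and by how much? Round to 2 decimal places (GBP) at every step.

Supplier A (CIF):
The CIF price already equals the CIF value: 6718.76
Import duty = 6718.76 × 7% = 470.31
Buyer bears (A): 1006.71 + 425.08 + 526.37 = 1958.16
Landed cost (A) = invoice 6718.76 + 1958.16 + duty 470.31 = 9147.23
Supplier B (EXW):
CIF value = EXW price + inland to port + export clearance + origin terminal + freight + insurance = 708.56 + 1423.56 + 169.33 + 901.05 + 3396.08 + 197.06 = 6795.64
Import duty = 6795.64 × 7% = 475.69
Buyer bears (B): 1423.56 + 169.33 + 901.05 + 3396.08 + 197.06 + 1006.71 + 425.08 + 526.37 = 8045.24
Landed cost (B) = invoice 708.56 + 8045.24 + duty 475.69 = 9229.49
Difference = |9147.23 − 9229.49| = 82.26

Supplier A is cheaper by GBP 82.26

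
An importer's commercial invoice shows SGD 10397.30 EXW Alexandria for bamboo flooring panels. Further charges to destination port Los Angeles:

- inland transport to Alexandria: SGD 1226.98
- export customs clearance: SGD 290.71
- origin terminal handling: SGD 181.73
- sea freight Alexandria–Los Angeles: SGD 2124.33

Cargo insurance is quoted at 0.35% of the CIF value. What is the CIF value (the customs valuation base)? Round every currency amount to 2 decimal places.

Let C be the CIF value. C = EXW price + pre-shipment costs + freight + 0.35% × C
C − 0.35% × C = 10397.30 + 1226.98 + 290.71 + 181.73 + 2124.33
0.9965 × C = 14221.05
C = 14221.05 / 0.9965 = 14271.00
Insurance premium = 0.35% × 14271.00 = 49.95

CIF value: SGD 14271.00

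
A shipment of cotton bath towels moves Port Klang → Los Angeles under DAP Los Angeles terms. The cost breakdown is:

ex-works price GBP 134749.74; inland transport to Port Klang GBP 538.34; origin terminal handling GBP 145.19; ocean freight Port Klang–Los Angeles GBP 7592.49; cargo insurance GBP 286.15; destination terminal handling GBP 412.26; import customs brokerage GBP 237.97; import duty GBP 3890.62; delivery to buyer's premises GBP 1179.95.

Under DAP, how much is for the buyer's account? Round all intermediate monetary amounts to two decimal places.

DAP: the seller bears all costs to the named destination except import duty and clearance.
Seller's account: goods 134749.74 + inland to port 538.34 + origin terminal 145.19 + freight 7592.49 + insurance 286.15 + destination terminal 412.26 + delivery 1179.95 = 144904.12
Buyer's account: brokerage 237.97 + duty 3890.62 = 4128.59

Buyer's account: GBP 4128.59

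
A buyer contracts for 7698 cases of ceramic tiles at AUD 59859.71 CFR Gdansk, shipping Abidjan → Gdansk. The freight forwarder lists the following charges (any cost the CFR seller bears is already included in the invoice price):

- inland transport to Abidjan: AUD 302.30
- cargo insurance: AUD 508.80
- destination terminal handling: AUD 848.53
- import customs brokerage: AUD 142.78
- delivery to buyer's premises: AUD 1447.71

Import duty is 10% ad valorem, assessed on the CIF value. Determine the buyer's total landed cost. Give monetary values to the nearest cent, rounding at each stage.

Total landed cost: AUD 68844.38

CFR: the seller pays costs through ocean freight to the destination port, but not insurance.
Already in the invoice (seller's account under CFR): inland to port — exclude.
CIF value = CFR price + insurance = 59859.71 + 508.80 = 60368.51
Import duty = 60368.51 × 10% = 6036.85
Buyer bears: insurance 508.80 + destination terminal 848.53 + brokerage 142.78 + delivery 1447.71 + duty 6036.85 = 8984.67
Landed cost = invoice 59859.71 + 8984.67 = 68844.38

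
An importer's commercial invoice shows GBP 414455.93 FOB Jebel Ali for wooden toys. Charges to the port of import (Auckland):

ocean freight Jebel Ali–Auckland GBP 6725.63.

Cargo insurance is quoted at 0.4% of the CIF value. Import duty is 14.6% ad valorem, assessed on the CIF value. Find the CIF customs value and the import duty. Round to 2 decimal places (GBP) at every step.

CIF value: GBP 422873.05; import duty: GBP 61739.47

Let C be the CIF value. C = FOB price + freight + 0.4% × C
C − 0.4% × C = 414455.93 + 6725.63
0.996 × C = 421181.56
C = 421181.56 / 0.996 = 422873.05
Insurance premium = 0.4% × 422873.05 = 1691.49
Import duty = 422873.05 × 14.6% = 61739.47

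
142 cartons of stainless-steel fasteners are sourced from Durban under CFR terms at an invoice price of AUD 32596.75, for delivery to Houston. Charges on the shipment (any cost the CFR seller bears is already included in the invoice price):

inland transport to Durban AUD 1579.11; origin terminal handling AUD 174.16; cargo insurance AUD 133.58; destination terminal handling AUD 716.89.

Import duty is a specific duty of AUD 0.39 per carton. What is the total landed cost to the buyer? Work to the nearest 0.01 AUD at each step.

CFR: the seller pays costs through ocean freight to the destination port, but not insurance.
Already in the invoice (seller's account under CFR): inland to port, origin terminal — exclude.
CIF value = CFR price + insurance = 32596.75 + 133.58 = 32730.33
Import duty = 142 × 0.39 = 55.38
Buyer bears: insurance 133.58 + destination terminal 716.89 + duty 55.38 = 905.85
Landed cost = invoice 32596.75 + 905.85 = 33502.60

Total landed cost: AUD 33502.60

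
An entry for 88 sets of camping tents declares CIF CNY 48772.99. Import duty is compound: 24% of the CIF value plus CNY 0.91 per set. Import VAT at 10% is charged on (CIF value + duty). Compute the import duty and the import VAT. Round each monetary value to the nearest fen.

Ad valorem component: 48772.99 × 24% = 11705.52
Specific component: 88 × 0.91 = 80.08
Import duty = 11705.52 + 80.08 = 11785.60
VAT base = CIF + duty = 48772.99 + 11785.60 = 60558.59
Import VAT = 60558.59 × 10% = 6055.86

Import duty: CNY 11785.60; import VAT: CNY 6055.86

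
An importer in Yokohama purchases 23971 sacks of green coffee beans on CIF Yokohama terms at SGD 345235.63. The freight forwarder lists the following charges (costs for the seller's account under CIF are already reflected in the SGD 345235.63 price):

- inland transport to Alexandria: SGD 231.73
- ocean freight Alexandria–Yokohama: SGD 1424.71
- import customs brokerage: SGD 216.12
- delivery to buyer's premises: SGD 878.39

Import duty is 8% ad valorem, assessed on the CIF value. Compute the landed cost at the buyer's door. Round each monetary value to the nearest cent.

Total landed cost: SGD 373948.99

CIF: the seller pays costs through ocean freight and marine insurance to the destination port.
Already in the invoice (seller's account under CIF): inland to port, freight — exclude.
The CIF price already equals the CIF value: 345235.63
Import duty = 345235.63 × 8% = 27618.85
Buyer bears: brokerage 216.12 + delivery 878.39 + duty 27618.85 = 28713.36
Landed cost = invoice 345235.63 + 28713.36 = 373948.99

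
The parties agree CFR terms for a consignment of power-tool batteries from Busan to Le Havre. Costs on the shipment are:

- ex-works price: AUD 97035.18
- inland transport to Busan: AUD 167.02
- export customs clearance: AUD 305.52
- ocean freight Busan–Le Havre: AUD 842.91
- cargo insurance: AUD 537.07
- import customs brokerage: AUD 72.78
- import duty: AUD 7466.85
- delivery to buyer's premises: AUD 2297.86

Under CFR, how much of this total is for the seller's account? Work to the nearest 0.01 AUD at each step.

CFR: the seller pays costs through ocean freight to the destination port, but not insurance.
Seller's account: goods 97035.18 + inland to port 167.02 + export clearance 305.52 + freight 842.91 = 98350.63
Buyer's account: insurance 537.07 + brokerage 72.78 + duty 7466.85 + delivery 2297.86 = 10374.56

Seller's account: AUD 98350.63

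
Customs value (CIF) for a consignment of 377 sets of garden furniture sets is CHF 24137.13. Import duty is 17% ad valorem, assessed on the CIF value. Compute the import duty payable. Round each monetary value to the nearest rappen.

Import duty: CHF 4103.31

Import duty = 24137.13 × 17% = 4103.31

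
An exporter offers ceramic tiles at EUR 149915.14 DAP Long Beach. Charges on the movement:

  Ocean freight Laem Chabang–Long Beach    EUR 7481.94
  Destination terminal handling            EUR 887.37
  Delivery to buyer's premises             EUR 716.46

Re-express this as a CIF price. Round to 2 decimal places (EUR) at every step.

CIF price: EUR 148311.31

Not relevant to the conversion: freight — on the seller under both DAP and CIF; already in the DAP price and stays in the CIF price.
From DAP to CIF, the seller no longer bears: destination terminal, delivery.
CIF price = 149915.14 − 887.37 − 716.46 = 148311.31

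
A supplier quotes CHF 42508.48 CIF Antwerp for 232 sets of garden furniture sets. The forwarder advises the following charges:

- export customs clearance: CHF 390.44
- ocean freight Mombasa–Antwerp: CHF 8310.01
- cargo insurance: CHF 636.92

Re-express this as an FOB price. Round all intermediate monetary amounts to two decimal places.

FOB price: CHF 33561.55

Not relevant to the conversion: export clearance — on the seller under both CIF and FOB; already in the CIF price and stays in the FOB price.
From CIF to FOB, the seller no longer bears: freight, insurance.
FOB price = 42508.48 − 8310.01 − 636.92 = 33561.55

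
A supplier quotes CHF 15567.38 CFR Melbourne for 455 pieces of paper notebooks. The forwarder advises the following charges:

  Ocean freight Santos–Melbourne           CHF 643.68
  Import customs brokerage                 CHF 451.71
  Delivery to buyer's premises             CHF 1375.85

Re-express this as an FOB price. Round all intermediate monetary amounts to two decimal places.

Not relevant to the conversion: brokerage, delivery — on the buyer under both terms; not part of either seller's price.
From CFR to FOB, the seller no longer bears: freight.
FOB price = 15567.38 − 643.68 = 14923.70

FOB price: CHF 14923.70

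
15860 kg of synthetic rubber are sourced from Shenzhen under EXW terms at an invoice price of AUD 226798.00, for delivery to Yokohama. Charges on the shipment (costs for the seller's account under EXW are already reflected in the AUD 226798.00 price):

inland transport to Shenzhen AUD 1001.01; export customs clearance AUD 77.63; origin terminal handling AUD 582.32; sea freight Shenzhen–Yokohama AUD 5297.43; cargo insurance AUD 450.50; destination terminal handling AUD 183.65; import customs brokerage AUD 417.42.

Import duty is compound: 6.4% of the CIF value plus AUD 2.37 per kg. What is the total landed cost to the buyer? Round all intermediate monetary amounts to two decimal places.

EXW: the seller makes goods available at their premises; the buyer bears all onward costs.
CIF value = EXW price + inland to port + export clearance + origin terminal + freight + insurance = 226798.00 + 1001.01 + 77.63 + 582.32 + 5297.43 + 450.50 = 234206.89
Ad valorem component: 234206.89 × 6.4% = 14989.24
Specific component: 15860 × 2.37 = 37588.20
Import duty = 14989.24 + 37588.20 = 52577.44
Buyer bears: inland to port 1001.01 + export clearance 77.63 + origin terminal 582.32 + freight 5297.43 + insurance 450.50 + destination terminal 183.65 + brokerage 417.42 + duty 52577.44 = 60587.40
Landed cost = invoice 226798.00 + 60587.40 = 287385.40

Total landed cost: AUD 287385.40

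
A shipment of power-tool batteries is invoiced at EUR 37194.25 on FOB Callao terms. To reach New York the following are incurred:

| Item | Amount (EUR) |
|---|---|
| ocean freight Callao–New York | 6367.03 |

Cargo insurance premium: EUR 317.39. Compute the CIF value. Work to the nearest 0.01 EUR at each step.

CIF value: EUR 43878.67

CIF = FOB price + freight + insurance
CIF = 37194.25 + 6367.03 + 317.39 = 43878.67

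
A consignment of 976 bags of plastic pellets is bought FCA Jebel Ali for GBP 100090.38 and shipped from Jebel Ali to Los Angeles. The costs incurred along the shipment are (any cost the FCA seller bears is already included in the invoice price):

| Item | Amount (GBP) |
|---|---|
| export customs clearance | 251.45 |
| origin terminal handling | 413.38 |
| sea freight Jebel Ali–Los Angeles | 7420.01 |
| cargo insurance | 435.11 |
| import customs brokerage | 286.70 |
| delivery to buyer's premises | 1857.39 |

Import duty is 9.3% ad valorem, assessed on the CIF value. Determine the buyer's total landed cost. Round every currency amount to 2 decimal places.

FCA: the seller delivers export-cleared goods to the carrier; the buyer bears costs from that point.
Already in the invoice (seller's account under FCA): export clearance — exclude.
CIF value = FCA price + origin terminal + freight + insurance = 100090.38 + 413.38 + 7420.01 + 435.11 = 108358.88
Import duty = 108358.88 × 9.3% = 10077.38
Buyer bears: origin terminal 413.38 + freight 7420.01 + insurance 435.11 + brokerage 286.70 + delivery 1857.39 + duty 10077.38 = 20489.97
Landed cost = invoice 100090.38 + 20489.97 = 120580.35

Total landed cost: GBP 120580.35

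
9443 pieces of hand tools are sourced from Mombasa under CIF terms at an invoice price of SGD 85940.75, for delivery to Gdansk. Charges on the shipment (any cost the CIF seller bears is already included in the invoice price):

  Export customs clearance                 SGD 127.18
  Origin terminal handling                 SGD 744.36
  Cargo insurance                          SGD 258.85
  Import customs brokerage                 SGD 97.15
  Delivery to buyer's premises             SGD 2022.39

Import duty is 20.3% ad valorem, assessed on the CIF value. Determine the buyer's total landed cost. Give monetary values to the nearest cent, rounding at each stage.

CIF: the seller pays costs through ocean freight and marine insurance to the destination port.
Already in the invoice (seller's account under CIF): export clearance, origin terminal, insurance — exclude.
The CIF price already equals the CIF value: 85940.75
Import duty = 85940.75 × 20.3% = 17445.97
Buyer bears: brokerage 97.15 + delivery 2022.39 + duty 17445.97 = 19565.51
Landed cost = invoice 85940.75 + 19565.51 = 105506.26

Total landed cost: SGD 105506.26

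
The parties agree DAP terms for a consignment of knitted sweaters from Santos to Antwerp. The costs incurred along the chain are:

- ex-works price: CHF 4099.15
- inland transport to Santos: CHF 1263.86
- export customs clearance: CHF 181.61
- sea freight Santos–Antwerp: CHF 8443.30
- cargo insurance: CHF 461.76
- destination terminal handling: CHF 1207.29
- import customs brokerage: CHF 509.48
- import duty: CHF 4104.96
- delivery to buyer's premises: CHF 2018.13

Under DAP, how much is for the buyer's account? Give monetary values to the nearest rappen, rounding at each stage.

DAP: the seller bears all costs to the named destination except import duty and clearance.
Seller's account: goods 4099.15 + inland to port 1263.86 + export clearance 181.61 + freight 8443.30 + insurance 461.76 + destination terminal 1207.29 + delivery 2018.13 = 17675.10
Buyer's account: brokerage 509.48 + duty 4104.96 = 4614.44

Buyer's account: CHF 4614.44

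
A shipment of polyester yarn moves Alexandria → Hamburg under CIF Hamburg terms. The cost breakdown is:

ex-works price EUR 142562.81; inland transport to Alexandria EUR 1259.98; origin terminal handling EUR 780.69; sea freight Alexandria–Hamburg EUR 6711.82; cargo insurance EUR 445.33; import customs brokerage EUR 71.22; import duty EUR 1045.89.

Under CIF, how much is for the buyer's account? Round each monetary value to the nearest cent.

Buyer's account: EUR 1117.11

CIF: the seller pays costs through ocean freight and marine insurance to the destination port.
Seller's account: goods 142562.81 + inland to port 1259.98 + origin terminal 780.69 + freight 6711.82 + insurance 445.33 = 151760.63
Buyer's account: brokerage 71.22 + duty 1045.89 = 1117.11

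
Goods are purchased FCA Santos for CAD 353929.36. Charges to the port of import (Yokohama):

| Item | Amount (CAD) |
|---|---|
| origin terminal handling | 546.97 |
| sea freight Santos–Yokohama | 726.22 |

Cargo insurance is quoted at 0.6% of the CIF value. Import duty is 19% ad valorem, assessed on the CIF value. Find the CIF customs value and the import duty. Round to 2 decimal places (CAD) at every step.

Let C be the CIF value. C = FCA price + pre-shipment costs + freight + 0.6% × C
C − 0.6% × C = 353929.36 + 546.97 + 726.22
0.994 × C = 355202.55
C = 355202.55 / 0.994 = 357346.63
Insurance premium = 0.6% × 357346.63 = 2144.08
Import duty = 357346.63 × 19% = 67895.86

CIF value: CAD 357346.63; import duty: CAD 67895.86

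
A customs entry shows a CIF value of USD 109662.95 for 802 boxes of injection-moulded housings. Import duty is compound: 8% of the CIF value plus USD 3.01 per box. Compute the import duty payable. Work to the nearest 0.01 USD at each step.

Import duty: USD 11187.06

Ad valorem component: 109662.95 × 8% = 8773.04
Specific component: 802 × 3.01 = 2414.02
Import duty = 8773.04 + 2414.02 = 11187.06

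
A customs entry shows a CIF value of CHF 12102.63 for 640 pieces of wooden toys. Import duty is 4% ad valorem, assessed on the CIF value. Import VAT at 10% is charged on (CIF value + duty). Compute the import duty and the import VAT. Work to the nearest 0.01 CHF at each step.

Import duty = 12102.63 × 4% = 484.11
VAT base = CIF + duty = 12102.63 + 484.11 = 12586.74
Import VAT = 12586.74 × 10% = 1258.67

Import duty: CHF 484.11; import VAT: CHF 1258.67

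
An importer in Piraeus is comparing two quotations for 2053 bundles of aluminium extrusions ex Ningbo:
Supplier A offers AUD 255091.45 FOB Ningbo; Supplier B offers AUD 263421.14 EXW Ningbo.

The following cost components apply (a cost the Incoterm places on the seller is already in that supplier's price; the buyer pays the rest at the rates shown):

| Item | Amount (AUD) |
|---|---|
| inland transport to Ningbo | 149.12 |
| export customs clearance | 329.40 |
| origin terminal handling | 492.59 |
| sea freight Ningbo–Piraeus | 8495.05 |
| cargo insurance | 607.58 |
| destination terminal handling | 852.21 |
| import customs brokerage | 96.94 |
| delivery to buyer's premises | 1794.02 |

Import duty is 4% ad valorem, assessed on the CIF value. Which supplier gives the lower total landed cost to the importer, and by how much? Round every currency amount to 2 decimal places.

Supplier A is cheaper by AUD 9672.84

Supplier A (FOB):
CIF value = FOB price + freight + insurance = 255091.45 + 8495.05 + 607.58 = 264194.08
Import duty = 264194.08 × 4% = 10567.76
Buyer bears (A): 8495.05 + 607.58 + 852.21 + 96.94 + 1794.02 = 11845.80
Landed cost (A) = invoice 255091.45 + 11845.80 + duty 10567.76 = 277505.01
Supplier B (EXW):
CIF value = EXW price + inland to port + export clearance + origin terminal + freight + insurance = 263421.14 + 149.12 + 329.40 + 492.59 + 8495.05 + 607.58 = 273494.88
Import duty = 273494.88 × 4% = 10939.80
Buyer bears (B): 149.12 + 329.40 + 492.59 + 8495.05 + 607.58 + 852.21 + 96.94 + 1794.02 = 12816.91
Landed cost (B) = invoice 263421.14 + 12816.91 + duty 10939.80 = 287177.85
Difference = |277505.01 − 287177.85| = 9672.84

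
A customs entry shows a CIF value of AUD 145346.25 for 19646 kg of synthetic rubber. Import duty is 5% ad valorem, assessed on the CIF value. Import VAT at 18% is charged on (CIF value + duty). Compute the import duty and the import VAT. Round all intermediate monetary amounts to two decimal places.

Import duty = 145346.25 × 5% = 7267.31
VAT base = CIF + duty = 145346.25 + 7267.31 = 152613.56
Import VAT = 152613.56 × 18% = 27470.44

Import duty: AUD 7267.31; import VAT: AUD 27470.44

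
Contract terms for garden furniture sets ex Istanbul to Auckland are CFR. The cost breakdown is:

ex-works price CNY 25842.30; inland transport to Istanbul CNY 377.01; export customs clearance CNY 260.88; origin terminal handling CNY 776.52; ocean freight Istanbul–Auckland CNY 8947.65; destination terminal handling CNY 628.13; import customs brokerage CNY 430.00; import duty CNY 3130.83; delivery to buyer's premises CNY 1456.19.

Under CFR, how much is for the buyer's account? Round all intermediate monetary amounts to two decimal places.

Buyer's account: CNY 5645.15

CFR: the seller pays costs through ocean freight to the destination port, but not insurance.
Seller's account: goods 25842.30 + inland to port 377.01 + export clearance 260.88 + origin terminal 776.52 + freight 8947.65 = 36204.36
Buyer's account: destination terminal 628.13 + brokerage 430.00 + duty 3130.83 + delivery 1456.19 = 5645.15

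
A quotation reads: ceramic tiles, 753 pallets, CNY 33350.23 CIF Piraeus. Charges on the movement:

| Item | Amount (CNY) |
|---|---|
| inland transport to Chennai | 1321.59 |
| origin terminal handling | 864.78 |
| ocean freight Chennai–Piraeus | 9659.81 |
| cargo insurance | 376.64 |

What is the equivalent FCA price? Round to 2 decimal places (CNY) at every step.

Not relevant to the conversion: inland to port — on the seller under both CIF and FCA; already in the CIF price and stays in the FCA price.
From CIF to FCA, the seller no longer bears: origin terminal, freight, insurance.
FCA price = 33350.23 − 864.78 − 9659.81 − 376.64 = 22449.00

FCA price: CNY 22449.00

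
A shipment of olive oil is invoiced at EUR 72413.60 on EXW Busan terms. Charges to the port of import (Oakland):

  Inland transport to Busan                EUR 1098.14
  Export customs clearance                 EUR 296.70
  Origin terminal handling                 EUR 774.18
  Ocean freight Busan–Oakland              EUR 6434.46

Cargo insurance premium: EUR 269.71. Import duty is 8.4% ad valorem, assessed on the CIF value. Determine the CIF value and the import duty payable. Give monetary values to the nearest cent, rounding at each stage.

CIF value: EUR 81286.79; import duty: EUR 6828.09

CIF = EXW price + pre-shipment costs + freight + insurance
CIF = 72413.60 + 1098.14 + 296.70 + 774.18 + 6434.46 + 269.71 = 81286.79
Import duty = 81286.79 × 8.4% = 6828.09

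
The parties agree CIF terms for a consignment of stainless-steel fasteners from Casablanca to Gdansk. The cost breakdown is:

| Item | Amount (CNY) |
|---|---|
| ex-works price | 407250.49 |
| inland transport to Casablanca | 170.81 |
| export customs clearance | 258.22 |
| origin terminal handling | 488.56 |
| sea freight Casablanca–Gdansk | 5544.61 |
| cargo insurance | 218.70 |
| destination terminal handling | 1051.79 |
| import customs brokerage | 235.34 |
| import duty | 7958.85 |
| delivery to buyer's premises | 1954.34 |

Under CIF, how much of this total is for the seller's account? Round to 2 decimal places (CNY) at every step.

Seller's account: CNY 413931.39

CIF: the seller pays costs through ocean freight and marine insurance to the destination port.
Seller's account: goods 407250.49 + inland to port 170.81 + export clearance 258.22 + origin terminal 488.56 + freight 5544.61 + insurance 218.70 = 413931.39
Buyer's account: destination terminal 1051.79 + brokerage 235.34 + duty 7958.85 + delivery 1954.34 = 11200.32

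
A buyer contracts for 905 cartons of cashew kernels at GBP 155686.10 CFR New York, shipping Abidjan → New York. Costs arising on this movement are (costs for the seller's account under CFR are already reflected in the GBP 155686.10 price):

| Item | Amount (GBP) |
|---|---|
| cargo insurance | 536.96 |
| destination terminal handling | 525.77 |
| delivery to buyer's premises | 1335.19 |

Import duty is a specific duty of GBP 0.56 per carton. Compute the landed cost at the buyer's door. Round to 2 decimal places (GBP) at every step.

Total landed cost: GBP 158590.82

CFR: the seller pays costs through ocean freight to the destination port, but not insurance.
CIF value = CFR price + insurance = 155686.10 + 536.96 = 156223.06
Import duty = 905 × 0.56 = 506.80
Buyer bears: insurance 536.96 + destination terminal 525.77 + delivery 1335.19 + duty 506.80 = 2904.72
Landed cost = invoice 155686.10 + 2904.72 = 158590.82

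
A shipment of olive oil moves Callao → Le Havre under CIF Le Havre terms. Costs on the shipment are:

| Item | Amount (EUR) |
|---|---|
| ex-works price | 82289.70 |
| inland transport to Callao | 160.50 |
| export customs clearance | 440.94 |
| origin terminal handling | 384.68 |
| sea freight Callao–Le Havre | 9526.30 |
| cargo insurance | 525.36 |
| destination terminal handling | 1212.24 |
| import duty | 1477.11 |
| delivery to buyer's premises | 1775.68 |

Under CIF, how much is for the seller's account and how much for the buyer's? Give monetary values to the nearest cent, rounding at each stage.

CIF: the seller pays costs through ocean freight and marine insurance to the destination port.
Seller's account: goods 82289.70 + inland to port 160.50 + export clearance 440.94 + origin terminal 384.68 + freight 9526.30 + insurance 525.36 = 93327.48
Buyer's account: destination terminal 1212.24 + duty 1477.11 + delivery 1775.68 = 4465.03

Seller: EUR 93327.48; buyer: EUR 4465.03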